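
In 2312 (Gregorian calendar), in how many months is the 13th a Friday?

Check the 13th of each month of 2312: Jan 13: Sat, Feb 13: Tue, Mar 13: Wed, Apr 13: Sat, May 13: Mon, Jun 13: Thu, Jul 13: Sat, Aug 13: Tue, Sep 13: Fri, Oct 13: Sun, Nov 13: Wed, Dec 13: Fri.
Friday occurs in September, December — 2 months.

2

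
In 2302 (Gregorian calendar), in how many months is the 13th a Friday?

1

Check the 13th of each month of 2302: Jan 13: Mon, Feb 13: Thu, Mar 13: Thu, Apr 13: Sun, May 13: Tue, Jun 13: Fri, Jul 13: Sun, Aug 13: Wed, Sep 13: Sat, Oct 13: Mon, Nov 13: Thu, Dec 13: Sat.
Friday occurs in June — 1 month.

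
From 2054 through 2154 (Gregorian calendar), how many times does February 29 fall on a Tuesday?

4

Leap years in 2054–2154: 24 of them.
Feb 29 weekday advances by 5 (mod 7) from one leap year to the next four years later (or differs when a century non-leap intervenes).
Leap-day weekdays: 2056:Tue✓ 2060:Sun 2064:Fri 2068:Wed 2072:Mon 2076:Sat 2080:Thu 2084:Tue✓ 2088:Sun 2092:Fri 2096:Wed 2104:Fri 2108:Wed 2112:Mon 2116:Sat 2120:Thu 2124:Tue✓ 2128:Sun 2132:Fri 2136:Wed 2140:Mon 2144:Sat 2148:Thu 2152:Tue✓
Tuesday: 2056, 2084, 2124, 2152 → 4.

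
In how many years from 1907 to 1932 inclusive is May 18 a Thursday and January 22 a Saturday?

1

Check each year's weekday for May 18 and January 22:
  1907: Sat/Tue  1908: Mon/Wed  1909: Tue/Fri  1910: Wed/Sat  1911: Thu/Sun  1912: Sat/Mon  1913: Sun/Wed  1914: Mon/Thu  1915: Tue/Fri  1916: Thu/Sat ✓  1917: Fri/Mon  1918: Sat/Tue  1919: Sun/Wed  1920: Tue/Thu  1921: Wed/Sat  1922: Thu/Sun  1923: Fri/Mon  1924: Sun/Tue  1925: Mon/Thu  1926: Tue/Fri  1927: Wed/Sat  1928: Fri/Sun  1929: Sat/Tue  1930: Sun/Wed  1931: Mon/Thu  1932: Wed/Fri
Both conditions hold in: 1916 — 1.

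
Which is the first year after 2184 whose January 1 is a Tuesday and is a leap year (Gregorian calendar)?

2188

Jan 1 advances by 2 weekdays after a leap year and by 1 after a common year.
2184: Jan 1 is Thursday (leap).
2185: Saturday
2186: Sunday
2187: Monday
2188: Tuesday (leap)
2188 begins on a Tuesday and is a leap year.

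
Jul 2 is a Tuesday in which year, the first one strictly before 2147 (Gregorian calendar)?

From one year to the next, a fixed date's weekday advances by 1, or by 2 when a Feb 29 lies between the two dates.
2147: July 2 is Sunday.
2146: Saturday (−1)
2145: Friday (−1)
2144: Thursday (−1)
2143: Tuesday (−2)
Jul 2 falls on a Tuesday in 2143.

2143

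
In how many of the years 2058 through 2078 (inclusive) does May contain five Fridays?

May has 31 days; it has five Fridays when Friday falls among the first (month-length − 28) days — i.e. when May 1 is one of Friday/Thursday/Wednesday.
May 1 by year: 2058:Wed✓ 2059:Thu✓ 2060:Sat 2061:Sun 2062:Mon 2063:Tue 2064:Thu✓ 2065:Fri✓ 2066:Sat 2067:Sun 2068:Tue 2069:Wed✓ 2070:Thu✓ 2071:Fri✓ 2072:Sun 2073:Mon 2074:Tue 2075:Wed✓ 2076:Fri✓ 2077:Sat 2078:Sun
Years with five Fridays: 2058, 2059, 2064, 2065, 2069, 2070, 2071, 2075, 2076 → 9.

9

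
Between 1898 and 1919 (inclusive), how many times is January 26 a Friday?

4

Track January 26's weekday year by year (advancing +1, or +2 across a Feb 29):
  1898: Wed  1899: Thu (+1)  1900: Fri (+1) ✓  1901: Sat (+1)  1902: Sun (+1)
  1903: Mon (+1)  1904: Tue (+1)  1905: Thu (+2)  1906: Fri (+1) ✓  1907: Sat (+1)
  1908: Sun (+1)  1909: Tue (+2)  1910: Wed (+1)  1911: Thu (+1)  1912: Fri (+1) ✓
  1913: Sun (+2)  1914: Mon (+1)  1915: Tue (+1)  1916: Wed (+1)  1917: Fri (+2) ✓
  1918: Sat (+1)  1919: Sun (+1)
Friday years: 1900, 1906, 1912, 1917 — 4 in total.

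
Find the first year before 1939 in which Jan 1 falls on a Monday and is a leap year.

Jan 1 advances by 2 weekdays after a leap year and by 1 after a common year.
1939: Jan 1 is Sunday.
1938: Saturday
1937: Friday
1936: Wednesday (leap)
1935: Tuesday
1934: Monday
1933: Sunday
1932: Friday (leap)
1931: Thursday
1930: Wednesday
1929: Tuesday
1928: Sunday (leap)
1927: Saturday
1926: Friday
1925: Thursday
1924: Tuesday (leap)
1923: Monday
1922: Sunday
1921: Saturday
1920: Thursday (leap)
1919: Wednesday
1918: Tuesday
1917: Monday
1916: Saturday (leap)
1915: Friday
1914: Thursday
1913: Wednesday
1912: Monday (leap)
1912 begins on a Monday and is a leap year.

1912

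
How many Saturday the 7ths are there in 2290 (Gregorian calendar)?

1

Check the 7th of each month of 2290: Jan 7: Tue, Feb 7: Fri, Mar 7: Fri, Apr 7: Mon, May 7: Wed, Jun 7: Sat, Jul 7: Mon, Aug 7: Thu, Sep 7: Sun, Oct 7: Tue, Nov 7: Fri, Dec 7: Sun.
Saturday occurs in June — 1 month.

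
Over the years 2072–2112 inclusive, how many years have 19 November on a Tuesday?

5

Track 19 November's weekday year by year (advancing +1, or +2 across a Feb 29):
  2072: Sat  2073: Sun (+1)  2074: Mon (+1)  2075: Tue (+1) ✓  2076: Thu (+2)
  2077: Fri (+1)  2078: Sat (+1)  2079: Sun (+1)  2080: Tue (+2) ✓  2081: Wed (+1)
  2082: Thu (+1)  2083: Fri (+1)  2084: Sun (+2)  2085: Mon (+1)  … (13 more years) …
  2099: Thu (+1)  2100: Fri (+1)  2101: Sat (+1)  2102: Sun (+1)  2103: Mon (+1)
  2104: Wed (+2)  2105: Thu (+1)  2106: Fri (+1)  2107: Sat (+1)  2108: Mon (+2)
  2109: Tue (+1) ✓  2110: Wed (+1)  2111: Thu (+1)  2112: Sat (+2)
Tuesday years: 2075, 2080, 2086, 2097, 2109 — 5 in total.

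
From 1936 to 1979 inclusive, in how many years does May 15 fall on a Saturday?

7

Track May 15's weekday year by year (advancing +1, or +2 across a Feb 29):
  1936: Fri  1937: Sat (+1) ✓  1938: Sun (+1)  1939: Mon (+1)  1940: Wed (+2)
  1941: Thu (+1)  1942: Fri (+1)  1943: Sat (+1) ✓  1944: Mon (+2)  1945: Tue (+1)
  1946: Wed (+1)  1947: Thu (+1)  1948: Sat (+2) ✓  1949: Sun (+1)  … (16 more years) …
  1966: Sun (+1)  1967: Mon (+1)  1968: Wed (+2)  1969: Thu (+1)  1970: Fri (+1)
  1971: Sat (+1) ✓  1972: Mon (+2)  1973: Tue (+1)  1974: Wed (+1)  1975: Thu (+1)
  1976: Sat (+2) ✓  1977: Sun (+1)  1978: Mon (+1)  1979: Tue (+1)
Saturday years: 1937, 1943, 1948, 1954, 1965, 1971, 1976 — 7 in total.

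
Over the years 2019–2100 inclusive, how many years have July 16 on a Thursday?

Track July 16's weekday year by year (advancing +1, or +2 across a Feb 29):
  2019: Tue  2020: Thu (+2) ✓  2021: Fri (+1)  2022: Sat (+1)  2023: Sun (+1)
  2024: Tue (+2)  2025: Wed (+1)  2026: Thu (+1) ✓  2027: Fri (+1)  2028: Sun (+2)
  2029: Mon (+1)  2030: Tue (+1)  2031: Wed (+1)  2032: Fri (+2)  … (54 more years) …
  2087: Wed (+1)  2088: Fri (+2)  2089: Sat (+1)  2090: Sun (+1)  2091: Mon (+1)
  2092: Wed (+2)  2093: Thu (+1) ✓  2094: Fri (+1)  2095: Sat (+1)  2096: Mon (+2)
  2097: Tue (+1)  2098: Wed (+1)  2099: Thu (+1) ✓  2100: Fri (+1)
Thursday years: 2020, 2026, 2037, 2043, 2048, 2054, 2065, 2071, 2076, 2082, 2093, 2099 — 12 in total.

12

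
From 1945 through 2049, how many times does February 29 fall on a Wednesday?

Leap years in 1945–2049: 26 of them.
Feb 29 weekday advances by 5 (mod 7) from one leap year to the next four years later (or differs when a century non-leap intervenes).
Leap-day weekdays: 1948:Sun 1952:Fri 1956:Wed✓ 1960:Mon 1964:Sat 1968:Thu 1972:Tue 1976:Sun 1980:Fri 1984:Wed✓ 1988:Mon 1992:Sat 1996:Thu 2000:Tue 2004:Sun 2008:Fri 2012:Wed✓ 2016:Mon 2020:Sat 2024:Thu 2028:Tue 2032:Sun 2036:Fri 2040:Wed✓ 2044:Mon 2048:Sat
Wednesday: 1956, 1984, 2012, 2040 → 4.

4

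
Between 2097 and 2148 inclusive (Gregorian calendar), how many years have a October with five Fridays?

22

October has 31 days; it has five Fridays when Friday falls among the first (month-length − 28) days — i.e. when October 1 is one of Friday/Thursday/Wednesday.
October 1 by year: 2097:Tue 2098:Wed✓ 2099:Thu✓ 2100:Fri✓ 2101:Sat 2102:Sun 2103:Mon 2104:Wed✓ 2105:Thu✓ 2106:Fri✓ 2107:Sat 2108:Mon 2109:Tue 2110:Wed✓ 2111:Thu✓ …(22 more)… 2134:Fri✓ 2135:Sat 2136:Mon 2137:Tue 2138:Wed✓ 2139:Thu✓ 2140:Sat 2141:Sun 2142:Mon 2143:Tue 2144:Thu✓ 2145:Fri✓ 2146:Sat 2147:Sun 2148:Tue
Years with five Fridays: 2098, 2099, 2100, 2104, 2105, 2106, 2110, 2111, 2116, 2117, 2121, 2122, 2123, 2127, 2128, 2132, 2133, 2134, 2138, 2139, 2144, 2145 → 22.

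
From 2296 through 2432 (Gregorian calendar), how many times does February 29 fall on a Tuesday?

5

Leap years in 2296–2432: 34 of them.
Feb 29 weekday advances by 5 (mod 7) from one leap year to the next four years later (or differs when a century non-leap intervenes).
Leap-day weekdays: 2296:Sat 2304:Mon 2308:Sat 2312:Thu 2316:Tue✓ 2320:Sun 2324:Fri 2328:Wed 2332:Mon 2336:Sat 2340:Thu 2344:Tue✓ 2348:Sun …(8 more)… 2384:Wed 2388:Mon 2392:Sat 2396:Thu 2400:Tue✓ 2404:Sun 2408:Fri 2412:Wed 2416:Mon 2420:Sat 2424:Thu 2428:Tue✓ 2432:Sun
Tuesday: 2316, 2344, 2372, 2400, 2428 → 5.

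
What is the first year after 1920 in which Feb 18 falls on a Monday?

1924

From one year to the next, a fixed date's weekday advances by 1, or by 2 when a Feb 29 lies between the two dates.
1920: February 18 is Wednesday.
1921: Friday (+2)
1922: Saturday (+1)
1923: Sunday (+1)
1924: Monday (+1)
Feb 18 falls on a Monday in 1924.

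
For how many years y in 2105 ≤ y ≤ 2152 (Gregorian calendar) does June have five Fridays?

13

June has 30 days; it has five Fridays when Friday falls among the first (month-length − 28) days — i.e. when June 1 is one of Friday/Thursday.
June 1 by year: 2105:Mon 2106:Tue 2107:Wed 2108:Fri✓ 2109:Sat 2110:Sun 2111:Mon 2112:Wed 2113:Thu✓ 2114:Fri✓ 2115:Sat 2116:Mon 2117:Tue 2118:Wed 2119:Thu✓ …(18 more)… 2138:Sun 2139:Mon 2140:Wed 2141:Thu✓ 2142:Fri✓ 2143:Sat 2144:Mon 2145:Tue 2146:Wed 2147:Thu✓ 2148:Sat 2149:Sun 2150:Mon 2151:Tue 2152:Thu✓
Years with five Fridays: 2108, 2113, 2114, 2119, 2124, 2125, 2130, 2131, 2136, 2141, 2142, 2147, 2152 → 13.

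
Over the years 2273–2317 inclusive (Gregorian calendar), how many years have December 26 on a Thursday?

Track December 26's weekday year by year (advancing +1, or +2 across a Feb 29):
  2273: Fri  2274: Sat (+1)  2275: Sun (+1)  2276: Tue (+2)  2277: Wed (+1)
  2278: Thu (+1) ✓  2279: Fri (+1)  2280: Sun (+2)  2281: Mon (+1)  2282: Tue (+1)
  2283: Wed (+1)  2284: Fri (+2)  2285: Sat (+1)  2286: Sun (+1)  … (17 more years) …
  2304: Mon (+2)  2305: Tue (+1)  2306: Wed (+1)  2307: Thu (+1) ✓  2308: Sat (+2)
  2309: Sun (+1)  2310: Mon (+1)  2311: Tue (+1)  2312: Thu (+2) ✓  2313: Fri (+1)
  2314: Sat (+1)  2315: Sun (+1)  2316: Tue (+2)  2317: Wed (+1)
Thursday years: 2278, 2289, 2295, 2301, 2307, 2312 — 6 in total.

6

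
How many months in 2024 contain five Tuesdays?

5

A month of length L has five Tuesdays iff its first Tuesday is on day ≤ L−28 (so day 1–3 in a 31-day month, 1–2 in a 30-day month, day 1 in a leap February).
Checking each month of 2024: Jan starts Mon (31d) ✓; Feb starts Thu (29d); Mar starts Fri (31d); Apr starts Mon (30d) ✓; May starts Wed (31d); Jun starts Sat (30d); Jul starts Mon (31d) ✓; Aug starts Thu (31d); Sep starts Sun (30d); Oct starts Tue (31d) ✓; Nov starts Fri (30d); Dec starts Sun (31d) ✓.
Five-Tuesday months: January, April, July, October, December → 5.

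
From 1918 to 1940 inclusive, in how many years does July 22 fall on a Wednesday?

Track July 22's weekday year by year (advancing +1, or +2 across a Feb 29):
  1918: Mon  1919: Tue (+1)  1920: Thu (+2)  1921: Fri (+1)  1922: Sat (+1)
  1923: Sun (+1)  1924: Tue (+2)  1925: Wed (+1) ✓  1926: Thu (+1)  1927: Fri (+1)
  1928: Sun (+2)  1929: Mon (+1)  1930: Tue (+1)  1931: Wed (+1) ✓  1932: Fri (+2)
  1933: Sat (+1)  1934: Sun (+1)  1935: Mon (+1)  1936: Wed (+2) ✓  1937: Thu (+1)
  1938: Fri (+1)  1939: Sat (+1)  1940: Mon (+2)
Wednesday years: 1925, 1931, 1936 — 3 in total.

3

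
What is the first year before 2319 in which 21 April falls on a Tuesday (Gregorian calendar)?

From one year to the next, a fixed date's weekday advances by 1, or by 2 when a Feb 29 lies between the two dates.
2319: April 21 is Monday.
2318: Sunday (−1)
2317: Saturday (−1)
2316: Friday (−1)
2315: Wednesday (−2)
2314: Tuesday (−1)
21 April falls on a Tuesday in 2314.

2314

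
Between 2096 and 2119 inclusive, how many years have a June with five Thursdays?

June has 30 days; it has five Thursdays when Thursday falls among the first (month-length − 28) days — i.e. when June 1 is one of Thursday/Wednesday.
June 1 by year: 2096:Fri 2097:Sat 2098:Sun 2099:Mon 2100:Tue 2101:Wed✓ 2102:Thu✓ 2103:Fri 2104:Sun 2105:Mon 2106:Tue 2107:Wed✓ 2108:Fri 2109:Sat 2110:Sun 2111:Mon 2112:Wed✓ 2113:Thu✓ 2114:Fri 2115:Sat 2116:Mon 2117:Tue 2118:Wed✓ 2119:Thu✓
Years with five Thursdays: 2101, 2102, 2107, 2112, 2113, 2118, 2119 → 7.

7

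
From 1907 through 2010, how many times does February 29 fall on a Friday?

Leap years in 1907–2010: 26 of them.
Feb 29 weekday advances by 5 (mod 7) from one leap year to the next four years later (or differs when a century non-leap intervenes).
Leap-day weekdays: 1908:Sat 1912:Thu 1916:Tue 1920:Sun 1924:Fri✓ 1928:Wed 1932:Mon 1936:Sat 1940:Thu 1944:Tue 1948:Sun 1952:Fri✓ 1956:Wed 1960:Mon 1964:Sat 1968:Thu 1972:Tue 1976:Sun 1980:Fri✓ 1984:Wed 1988:Mon 1992:Sat 1996:Thu 2000:Tue 2004:Sun 2008:Fri✓
Friday: 1924, 1952, 1980, 2008 → 4.

4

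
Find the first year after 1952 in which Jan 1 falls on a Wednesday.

1958

Jan 1 advances by 2 weekdays after a leap year and by 1 after a common year.
1952: Jan 1 is Tuesday (leap).
1953: Thursday
1954: Friday
1955: Saturday
1956: Sunday (leap)
1957: Tuesday
1958: Wednesday
1958 begins on a Wednesday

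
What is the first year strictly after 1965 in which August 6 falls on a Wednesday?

From one year to the next, a fixed date's weekday advances by 1, or by 2 when a Feb 29 lies between the two dates.
1965: August 6 is Friday.
1966: Saturday (+1)
1967: Sunday (+1)
1968: Tuesday (+2)
1969: Wednesday (+1)
August 6 falls on a Wednesday in 1969.

1969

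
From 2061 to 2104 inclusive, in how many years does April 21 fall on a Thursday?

7

Track April 21's weekday year by year (advancing +1, or +2 across a Feb 29):
  2061: Thu ✓  2062: Fri (+1)  2063: Sat (+1)  2064: Mon (+2)  2065: Tue (+1)
  2066: Wed (+1)  2067: Thu (+1) ✓  2068: Sat (+2)  2069: Sun (+1)  2070: Mon (+1)
  2071: Tue (+1)  2072: Thu (+2) ✓  2073: Fri (+1)  2074: Sat (+1)  … (16 more years) …
  2091: Sat (+1)  2092: Mon (+2)  2093: Tue (+1)  2094: Wed (+1)  2095: Thu (+1) ✓
  2096: Sat (+2)  2097: Sun (+1)  2098: Mon (+1)  2099: Tue (+1)  2100: Wed (+1)
  2101: Thu (+1) ✓  2102: Fri (+1)  2103: Sat (+1)  2104: Mon (+2)
Thursday years: 2061, 2067, 2072, 2078, 2089, 2095, 2101 — 7 in total.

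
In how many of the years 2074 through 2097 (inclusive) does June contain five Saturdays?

June has 30 days; it has five Saturdays when Saturday falls among the first (month-length − 28) days — i.e. when June 1 is one of Saturday/Friday.
June 1 by year: 2074:Fri✓ 2075:Sat✓ 2076:Mon 2077:Tue 2078:Wed 2079:Thu 2080:Sat✓ 2081:Sun 2082:Mon 2083:Tue 2084:Thu 2085:Fri✓ 2086:Sat✓ 2087:Sun 2088:Tue 2089:Wed 2090:Thu 2091:Fri✓ 2092:Sun 2093:Mon 2094:Tue 2095:Wed 2096:Fri✓ 2097:Sat✓
Years with five Saturdays: 2074, 2075, 2080, 2085, 2086, 2091, 2096, 2097 → 8.

8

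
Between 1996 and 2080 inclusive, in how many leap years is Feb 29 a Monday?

Leap years in 1996–2080: 22 of them.
Feb 29 weekday advances by 5 (mod 7) from one leap year to the next four years later (or differs when a century non-leap intervenes).
Leap-day weekdays: 1996:Thu 2000:Tue 2004:Sun 2008:Fri 2012:Wed 2016:Mon✓ 2020:Sat 2024:Thu 2028:Tue 2032:Sun 2036:Fri 2040:Wed 2044:Mon✓ 2048:Sat 2052:Thu 2056:Tue 2060:Sun 2064:Fri 2068:Wed 2072:Mon✓ 2076:Sat 2080:Thu
Monday: 2016, 2044, 2072 → 3.

3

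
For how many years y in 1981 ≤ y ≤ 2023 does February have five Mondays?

February has 28 days (29 in leap years); it has five Mondays when Monday falls among the first (month-length − 28) days — i.e. when February 1 is Monday in a leap year (never in a common year).
February 1 by year: 1981:Sun 1982:Mon 1983:Tue 1984:Wed 1985:Fri 1986:Sat 1987:Sun 1988:Mon✓ 1989:Wed 1990:Thu 1991:Fri 1992:Sat 1993:Mon 1994:Tue 1995:Wed …(13 more)… 2009:Sun 2010:Mon 2011:Tue 2012:Wed 2013:Fri 2014:Sat 2015:Sun 2016:Mon✓ 2017:Wed 2018:Thu 2019:Fri 2020:Sat 2021:Mon 2022:Tue 2023:Wed
Years with five Mondays: 1988, 2016 → 2.

2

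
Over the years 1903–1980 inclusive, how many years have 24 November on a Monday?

Track 24 November's weekday year by year (advancing +1, or +2 across a Feb 29):
  1903: Tue  1904: Thu (+2)  1905: Fri (+1)  1906: Sat (+1)  1907: Sun (+1)
  1908: Tue (+2)  1909: Wed (+1)  1910: Thu (+1)  1911: Fri (+1)  1912: Sun (+2)
  1913: Mon (+1) ✓  1914: Tue (+1)  1915: Wed (+1)  1916: Fri (+2)  … (50 more years) …
  1967: Fri (+1)  1968: Sun (+2)  1969: Mon (+1) ✓  1970: Tue (+1)  1971: Wed (+1)
  1972: Fri (+2)  1973: Sat (+1)  1974: Sun (+1)  1975: Mon (+1) ✓  1976: Wed (+2)
  1977: Thu (+1)  1978: Fri (+1)  1979: Sat (+1)  1980: Mon (+2) ✓
Monday years: 1913, 1919, 1924, 1930, 1941, 1947, 1952, 1958, 1969, 1975, 1980 — 11 in total.

11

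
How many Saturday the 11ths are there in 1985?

1

Check the 11th of each month of 1985: Jan 11: Fri, Feb 11: Mon, Mar 11: Mon, Apr 11: Thu, May 11: Sat, Jun 11: Tue, Jul 11: Thu, Aug 11: Sun, Sep 11: Wed, Oct 11: Fri, Nov 11: Mon, Dec 11: Wed.
Saturday occurs in May — 1 month.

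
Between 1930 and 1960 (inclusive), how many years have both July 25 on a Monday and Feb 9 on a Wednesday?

Check each year's weekday for July 25 and Feb 9:
  1930: Fri/Sun  1931: Sat/Mon  1932: Mon/Tue  1933: Tue/Thu  1934: Wed/Fri  1935: Thu/Sat  1936: Sat/Sun  1937: Sun/Tue  1938: Mon/Wed ✓  1939: Tue/Thu  1940: Thu/Fri  1941: Fri/Sun  1942: Sat/Mon  1943: Sun/Tue  …(3 more)…  1947: Fri/Sun  1948: Sun/Mon  1949: Mon/Wed ✓  1950: Tue/Thu  1951: Wed/Fri  1952: Fri/Sat  1953: Sat/Mon  1954: Sun/Tue  1955: Mon/Wed ✓  1956: Wed/Thu  1957: Thu/Sat  1958: Fri/Sun  1959: Sat/Mon  1960: Mon/Tue
Both conditions hold in: 1938, 1949, 1955 — 3.

3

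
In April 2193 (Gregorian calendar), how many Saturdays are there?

April 2193 has 30 days and begins on Monday.
The first Saturday is April 6.
Saturdays fall on 6, 13, 20, 27 — that's 4.

4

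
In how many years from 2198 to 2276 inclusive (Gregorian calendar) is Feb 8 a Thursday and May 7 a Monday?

Check each year's weekday for Feb 8 and May 7:
  2198: Thu/Mon ✓  2199: Fri/Tue  2200: Sat/Wed  2201: Sun/Thu  2202: Mon/Fri  2203: Tue/Sat  2204: Wed/Mon  2205: Fri/Tue  2206: Sat/Wed  2207: Sun/Thu  2208: Mon/Sat  2209: Wed/Sun  2210: Thu/Mon ✓  2211: Fri/Tue  …(51 more)…  2263: Sun/Thu  2264: Mon/Sat  2265: Wed/Sun  2266: Thu/Mon ✓  2267: Fri/Tue  2268: Sat/Thu  2269: Mon/Fri  2270: Tue/Sat  2271: Wed/Sun  2272: Thu/Tue  2273: Sat/Wed  2274: Sun/Thu  2275: Mon/Fri  2276: Tue/Sun
Both conditions hold in: 2198, 2210, 2221, 2227, 2238, 2249, 2255, 2266 — 8.

8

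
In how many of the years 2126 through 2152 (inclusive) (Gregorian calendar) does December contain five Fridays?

December has 31 days; it has five Fridays when Friday falls among the first (month-length − 28) days — i.e. when December 1 is one of Friday/Thursday/Wednesday.
December 1 by year: 2126:Sun 2127:Mon 2128:Wed✓ 2129:Thu✓ 2130:Fri✓ 2131:Sat 2132:Mon 2133:Tue 2134:Wed✓ 2135:Thu✓ 2136:Sat 2137:Sun 2138:Mon 2139:Tue 2140:Thu✓ 2141:Fri✓ 2142:Sat 2143:Sun 2144:Tue 2145:Wed✓ 2146:Thu✓ 2147:Fri✓ 2148:Sun 2149:Mon 2150:Tue 2151:Wed✓ 2152:Fri✓
Years with five Fridays: 2128, 2129, 2130, 2134, 2135, 2140, 2141, 2145, 2146, 2147, 2151, 2152 → 12.

12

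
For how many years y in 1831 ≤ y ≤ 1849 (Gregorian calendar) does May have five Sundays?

May has 31 days; it has five Sundays when Sunday falls among the first (month-length − 28) days — i.e. when May 1 is one of Sunday/Saturday/Friday.
May 1 by year: 1831:Sun✓ 1832:Tue 1833:Wed 1834:Thu 1835:Fri✓ 1836:Sun✓ 1837:Mon 1838:Tue 1839:Wed 1840:Fri✓ 1841:Sat✓ 1842:Sun✓ 1843:Mon 1844:Wed 1845:Thu 1846:Fri✓ 1847:Sat✓ 1848:Mon 1849:Tue
Years with five Sundays: 1831, 1835, 1836, 1840, 1841, 1842, 1846, 1847 → 8.

8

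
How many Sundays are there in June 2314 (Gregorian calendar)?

4

June 2314 has 30 days and begins on Monday.
The first Sunday is June 7.
Sundays fall on 7, 14, 21, 28 — that's 4.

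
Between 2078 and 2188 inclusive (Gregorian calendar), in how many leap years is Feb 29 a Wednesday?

4

Leap years in 2078–2188: 27 of them.
Feb 29 weekday advances by 5 (mod 7) from one leap year to the next four years later (or differs when a century non-leap intervenes).
Leap-day weekdays: 2080:Thu 2084:Tue 2088:Sun 2092:Fri 2096:Wed✓ 2104:Fri 2108:Wed✓ 2112:Mon 2116:Sat 2120:Thu 2124:Tue 2128:Sun 2132:Fri 2136:Wed✓ 2140:Mon 2144:Sat 2148:Thu 2152:Tue 2156:Sun 2160:Fri 2164:Wed✓ 2168:Mon 2172:Sat 2176:Thu 2180:Tue 2184:Sun 2188:Fri
Wednesday: 2096, 2108, 2136, 2164 → 4.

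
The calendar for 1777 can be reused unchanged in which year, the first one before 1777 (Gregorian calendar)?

Two years share a calendar iff Jan 1 falls on the same weekday and both are leap or both are common. 1777: Jan 1 is Wednesday, common year.
1776: Jan 1 Monday, leap
1775: Jan 1 Sunday, common
1774: Jan 1 Saturday, common
1773: Jan 1 Friday, common
1772: Jan 1 Wednesday, leap
1771: Jan 1 Tuesday, common
1770: Jan 1 Monday, common
1769: Jan 1 Sunday, common
1768: Jan 1 Friday, leap
1767: Jan 1 Thursday, common
1766: Jan 1 Wednesday, common
1766 matches on both conditions.

1766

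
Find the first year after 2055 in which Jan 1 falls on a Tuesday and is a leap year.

2064

Jan 1 advances by 2 weekdays after a leap year and by 1 after a common year.
2055: Jan 1 is Friday.
2056: Saturday (leap)
2057: Monday
2058: Tuesday
2059: Wednesday
2060: Thursday (leap)
2061: Saturday
2062: Sunday
2063: Monday
2064: Tuesday (leap)
2064 begins on a Tuesday and is a leap year.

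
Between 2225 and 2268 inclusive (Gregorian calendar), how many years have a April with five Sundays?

13

April has 30 days; it has five Sundays when Sunday falls among the first (month-length − 28) days — i.e. when April 1 is one of Sunday/Saturday.
April 1 by year: 2225:Fri 2226:Sat✓ 2227:Sun✓ 2228:Tue 2229:Wed 2230:Thu 2231:Fri 2232:Sun✓ 2233:Mon 2234:Tue 2235:Wed 2236:Fri 2237:Sat✓ 2238:Sun✓ 2239:Mon …(14 more)… 2254:Sat✓ 2255:Sun✓ 2256:Tue 2257:Wed 2258:Thu 2259:Fri 2260:Sun✓ 2261:Mon 2262:Tue 2263:Wed 2264:Fri 2265:Sat✓ 2266:Sun✓ 2267:Mon 2268:Wed
Years with five Sundays: 2226, 2227, 2232, 2237, 2238, 2243, 2248, 2249, 2254, 2255, 2260, 2265, 2266 → 13.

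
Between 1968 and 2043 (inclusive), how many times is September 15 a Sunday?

11

Track September 15's weekday year by year (advancing +1, or +2 across a Feb 29):
  1968: Sun ✓  1969: Mon (+1)  1970: Tue (+1)  1971: Wed (+1)  1972: Fri (+2)
  1973: Sat (+1)  1974: Sun (+1) ✓  1975: Mon (+1)  1976: Wed (+2)  1977: Thu (+1)
  1978: Fri (+1)  1979: Sat (+1)  1980: Mon (+2)  1981: Tue (+1)  … (48 more years) …
  2030: Sun (+1) ✓  2031: Mon (+1)  2032: Wed (+2)  2033: Thu (+1)  2034: Fri (+1)
  2035: Sat (+1)  2036: Mon (+2)  2037: Tue (+1)  2038: Wed (+1)  2039: Thu (+1)
  2040: Sat (+2)  2041: Sun (+1) ✓  2042: Mon (+1)  2043: Tue (+1)
Sunday years: 1968, 1974, 1985, 1991, 1996, 2002, 2013, 2019, 2024, 2030, 2041 — 11 in total.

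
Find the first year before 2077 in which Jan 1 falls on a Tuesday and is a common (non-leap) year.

Jan 1 advances by 2 weekdays after a leap year and by 1 after a common year.
2077: Jan 1 is Friday.
2076: Wednesday (leap)
2075: Tuesday
2075 begins on a Tuesday and is a common year.

2075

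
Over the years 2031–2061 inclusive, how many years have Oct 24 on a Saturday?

4

Track Oct 24's weekday year by year (advancing +1, or +2 across a Feb 29):
  2031: Fri  2032: Sun (+2)  2033: Mon (+1)  2034: Tue (+1)  2035: Wed (+1)
  2036: Fri (+2)  2037: Sat (+1) ✓  2038: Sun (+1)  2039: Mon (+1)  2040: Wed (+2)
  2041: Thu (+1)  2042: Fri (+1)  2043: Sat (+1) ✓  2044: Mon (+2)  … (3 more years) …
  2048: Sat (+2) ✓  2049: Sun (+1)  2050: Mon (+1)  2051: Tue (+1)  2052: Thu (+2)
  2053: Fri (+1)  2054: Sat (+1) ✓  2055: Sun (+1)  2056: Tue (+2)  2057: Wed (+1)
  2058: Thu (+1)  2059: Fri (+1)  2060: Sun (+2)  2061: Mon (+1)
Saturday years: 2037, 2043, 2048, 2054 — 4 in total.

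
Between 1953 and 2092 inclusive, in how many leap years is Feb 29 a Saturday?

Leap years in 1953–2092: 35 of them.
Feb 29 weekday advances by 5 (mod 7) from one leap year to the next four years later (or differs when a century non-leap intervenes).
Leap-day weekdays: 1956:Wed 1960:Mon 1964:Sat✓ 1968:Thu 1972:Tue 1976:Sun 1980:Fri 1984:Wed 1988:Mon 1992:Sat✓ 1996:Thu 2000:Tue 2004:Sun …(9 more)… 2044:Mon 2048:Sat✓ 2052:Thu 2056:Tue 2060:Sun 2064:Fri 2068:Wed 2072:Mon 2076:Sat✓ 2080:Thu 2084:Tue 2088:Sun 2092:Fri
Saturday: 1964, 1992, 2020, 2048, 2076 → 5.

5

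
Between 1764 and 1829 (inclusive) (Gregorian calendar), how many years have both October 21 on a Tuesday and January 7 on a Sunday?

Check each year's weekday for October 21 and January 7:
  1764: Sun/Sat  1765: Mon/Mon  1766: Tue/Tue  1767: Wed/Wed  1768: Fri/Thu  1769: Sat/Sat  1770: Sun/Sun  1771: Mon/Mon  1772: Wed/Tue  1773: Thu/Thu  1774: Fri/Fri  1775: Sat/Sat  1776: Mon/Sun  1777: Tue/Tue  …(38 more)…  1816: Mon/Sun  1817: Tue/Tue  1818: Wed/Wed  1819: Thu/Thu  1820: Sat/Fri  1821: Sun/Sun  1822: Mon/Mon  1823: Tue/Tue  1824: Thu/Wed  1825: Fri/Fri  1826: Sat/Sat  1827: Sun/Sun  1828: Tue/Mon  1829: Wed/Wed
Both conditions hold in: no year — 0.

0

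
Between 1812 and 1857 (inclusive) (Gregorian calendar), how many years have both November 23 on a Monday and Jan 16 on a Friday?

5

Check each year's weekday for November 23 and Jan 16:
  1812: Mon/Thu  1813: Tue/Sat  1814: Wed/Sun  1815: Thu/Mon  1816: Sat/Tue  1817: Sun/Thu  1818: Mon/Fri ✓  1819: Tue/Sat  1820: Thu/Sun  1821: Fri/Tue  1822: Sat/Wed  1823: Sun/Thu  1824: Tue/Fri  1825: Wed/Sun  …(18 more)…  1844: Sat/Tue  1845: Sun/Thu  1846: Mon/Fri ✓  1847: Tue/Sat  1848: Thu/Sun  1849: Fri/Tue  1850: Sat/Wed  1851: Sun/Thu  1852: Tue/Fri  1853: Wed/Sun  1854: Thu/Mon  1855: Fri/Tue  1856: Sun/Wed  1857: Mon/Fri ✓
Both conditions hold in: 1818, 1829, 1835, 1846, 1857 — 5.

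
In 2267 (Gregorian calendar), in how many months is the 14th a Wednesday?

Check the 14th of each month of 2267: Jan 14: Mon, Feb 14: Thu, Mar 14: Thu, Apr 14: Sun, May 14: Tue, Jun 14: Fri, Jul 14: Sun, Aug 14: Wed, Sep 14: Sat, Oct 14: Mon, Nov 14: Thu, Dec 14: Sat.
Wednesday occurs in August — 1 month.

1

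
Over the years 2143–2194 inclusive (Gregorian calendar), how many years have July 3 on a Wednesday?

Track July 3's weekday year by year (advancing +1, or +2 across a Feb 29):
  2143: Wed ✓  2144: Fri (+2)  2145: Sat (+1)  2146: Sun (+1)  2147: Mon (+1)
  2148: Wed (+2) ✓  2149: Thu (+1)  2150: Fri (+1)  2151: Sat (+1)  2152: Mon (+2)
  2153: Tue (+1)  2154: Wed (+1) ✓  2155: Thu (+1)  2156: Sat (+2)  … (24 more years) …
  2181: Tue (+1)  2182: Wed (+1) ✓  2183: Thu (+1)  2184: Sat (+2)  2185: Sun (+1)
  2186: Mon (+1)  2187: Tue (+1)  2188: Thu (+2)  2189: Fri (+1)  2190: Sat (+1)
  2191: Sun (+1)  2192: Tue (+2)  2193: Wed (+1) ✓  2194: Thu (+1)
Wednesday years: 2143, 2148, 2154, 2165, 2171, 2176, 2182, 2193 — 8 in total.

8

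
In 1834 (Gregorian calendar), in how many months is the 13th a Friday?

Check the 13th of each month of 1834: Jan 13: Mon, Feb 13: Thu, Mar 13: Thu, Apr 13: Sun, May 13: Tue, Jun 13: Fri, Jul 13: Sun, Aug 13: Wed, Sep 13: Sat, Oct 13: Mon, Nov 13: Thu, Dec 13: Sat.
Friday occurs in June — 1 month.

1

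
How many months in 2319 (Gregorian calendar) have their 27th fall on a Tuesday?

1

Check the 27th of each month of 2319: Jan 27: Mon, Feb 27: Thu, Mar 27: Thu, Apr 27: Sun, May 27: Tue, Jun 27: Fri, Jul 27: Sun, Aug 27: Wed, Sep 27: Sat, Oct 27: Mon, Nov 27: Thu, Dec 27: Sat.
Tuesday occurs in May — 1 month.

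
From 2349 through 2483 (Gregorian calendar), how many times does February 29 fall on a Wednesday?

Leap years in 2349–2483: 33 of them.
Feb 29 weekday advances by 5 (mod 7) from one leap year to the next four years later (or differs when a century non-leap intervenes).
Leap-day weekdays: 2352:Fri 2356:Wed✓ 2360:Mon 2364:Sat 2368:Thu 2372:Tue 2376:Sun 2380:Fri 2384:Wed✓ 2388:Mon 2392:Sat 2396:Thu 2400:Tue …(7 more)… 2432:Sun 2436:Fri 2440:Wed✓ 2444:Mon 2448:Sat 2452:Thu 2456:Tue 2460:Sun 2464:Fri 2468:Wed✓ 2472:Mon 2476:Sat 2480:Thu
Wednesday: 2356, 2384, 2412, 2440, 2468 → 5.

5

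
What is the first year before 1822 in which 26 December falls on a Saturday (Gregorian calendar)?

From one year to the next, a fixed date's weekday advances by 1, or by 2 when a Feb 29 lies between the two dates.
1822: December 26 is Thursday.
1821: Wednesday (−1)
1820: Tuesday (−1)
1819: Sunday (−2)
1818: Saturday (−1)
26 December falls on a Saturday in 1818.

1818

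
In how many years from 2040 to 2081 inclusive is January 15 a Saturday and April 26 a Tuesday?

4

Check each year's weekday for January 15 and April 26:
  2040: Sun/Thu  2041: Tue/Fri  2042: Wed/Sat  2043: Thu/Sun  2044: Fri/Tue  2045: Sun/Wed  2046: Mon/Thu  2047: Tue/Fri  2048: Wed/Sun  2049: Fri/Mon  2050: Sat/Tue ✓  2051: Sun/Wed  2052: Mon/Fri  2053: Wed/Sat  …(14 more)…  2068: Sun/Thu  2069: Tue/Fri  2070: Wed/Sat  2071: Thu/Sun  2072: Fri/Tue  2073: Sun/Wed  2074: Mon/Thu  2075: Tue/Fri  2076: Wed/Sun  2077: Fri/Mon  2078: Sat/Tue ✓  2079: Sun/Wed  2080: Mon/Fri  2081: Wed/Sat
Both conditions hold in: 2050, 2061, 2067, 2078 — 4.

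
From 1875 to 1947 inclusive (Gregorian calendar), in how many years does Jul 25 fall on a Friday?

Track Jul 25's weekday year by year (advancing +1, or +2 across a Feb 29):
  1875: Sun  1876: Tue (+2)  1877: Wed (+1)  1878: Thu (+1)  1879: Fri (+1) ✓
  1880: Sun (+2)  1881: Mon (+1)  1882: Tue (+1)  1883: Wed (+1)  1884: Fri (+2) ✓
  1885: Sat (+1)  1886: Sun (+1)  1887: Mon (+1)  1888: Wed (+2)  … (45 more years) …
  1934: Wed (+1)  1935: Thu (+1)  1936: Sat (+2)  1937: Sun (+1)  1938: Mon (+1)
  1939: Tue (+1)  1940: Thu (+2)  1941: Fri (+1) ✓  1942: Sat (+1)  1943: Sun (+1)
  1944: Tue (+2)  1945: Wed (+1)  1946: Thu (+1)  1947: Fri (+1) ✓
Friday years: 1879, 1884, 1890, 1902, 1913, 1919, 1924, 1930, 1941, 1947 — 10 in total.

10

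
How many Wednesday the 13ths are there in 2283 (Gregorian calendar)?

1

Check the 13th of each month of 2283: Jan 13: Sat, Feb 13: Tue, Mar 13: Tue, Apr 13: Fri, May 13: Sun, Jun 13: Wed, Jul 13: Fri, Aug 13: Mon, Sep 13: Thu, Oct 13: Sat, Nov 13: Tue, Dec 13: Thu.
Wednesday occurs in June — 1 month.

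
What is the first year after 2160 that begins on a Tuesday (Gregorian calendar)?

Jan 1 advances by 2 weekdays after a leap year and by 1 after a common year.
2160: Jan 1 is Tuesday (leap).
2161: Thursday
2162: Friday
2163: Saturday
2164: Sunday (leap)
2165: Tuesday
2165 begins on a Tuesday

2165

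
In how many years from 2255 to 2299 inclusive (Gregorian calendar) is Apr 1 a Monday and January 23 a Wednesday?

Check each year's weekday for Apr 1 and January 23:
  2255: Sun/Tue  2256: Tue/Wed  2257: Wed/Fri  2258: Thu/Sat  2259: Fri/Sun  2260: Sun/Mon  2261: Mon/Wed ✓  2262: Tue/Thu  2263: Wed/Fri  2264: Fri/Sat  2265: Sat/Mon  2266: Sun/Tue  2267: Mon/Wed ✓  2268: Wed/Thu  …(17 more)…  2286: Thu/Sat  2287: Fri/Sun  2288: Sun/Mon  2289: Mon/Wed ✓  2290: Tue/Thu  2291: Wed/Fri  2292: Fri/Sat  2293: Sat/Mon  2294: Sun/Tue  2295: Mon/Wed ✓  2296: Wed/Thu  2297: Thu/Sat  2298: Fri/Sun  2299: Sat/Mon
Both conditions hold in: 2261, 2267, 2278, 2289, 2295 — 5.

5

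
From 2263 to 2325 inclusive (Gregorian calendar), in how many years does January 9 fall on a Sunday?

Track January 9's weekday year by year (advancing +1, or +2 across a Feb 29):
  2263: Fri  2264: Sat (+1)  2265: Mon (+2)  2266: Tue (+1)  2267: Wed (+1)
  2268: Thu (+1)  2269: Sat (+2)  2270: Sun (+1) ✓  2271: Mon (+1)  2272: Tue (+1)
  2273: Thu (+2)  2274: Fri (+1)  2275: Sat (+1)  2276: Sun (+1) ✓  … (35 more years) …
  2312: Tue (+1)  2313: Thu (+2)  2314: Fri (+1)  2315: Sat (+1)  2316: Sun (+1) ✓
  2317: Tue (+2)  2318: Wed (+1)  2319: Thu (+1)  2320: Fri (+1)  2321: Sun (+2) ✓
  2322: Mon (+1)  2323: Tue (+1)  2324: Wed (+1)  2325: Fri (+2)
Sunday years: 2270, 2276, 2281, 2287, 2298, 2310, 2316, 2321 — 8 in total.

8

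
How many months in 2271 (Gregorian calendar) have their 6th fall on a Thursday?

2

Check the 6th of each month of 2271: Jan 6: Fri, Feb 6: Mon, Mar 6: Mon, Apr 6: Thu, May 6: Sat, Jun 6: Tue, Jul 6: Thu, Aug 6: Sun, Sep 6: Wed, Oct 6: Fri, Nov 6: Mon, Dec 6: Wed.
Thursday occurs in April, July — 2 months.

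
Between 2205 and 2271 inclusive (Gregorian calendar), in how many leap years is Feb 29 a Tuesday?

2

Leap years in 2205–2271: 16 of them.
Feb 29 weekday advances by 5 (mod 7) from one leap year to the next four years later (or differs when a century non-leap intervenes).
Leap-day weekdays: 2208:Mon 2212:Sat 2216:Thu 2220:Tue✓ 2224:Sun 2228:Fri 2232:Wed 2236:Mon 2240:Sat 2244:Thu 2248:Tue✓ 2252:Sun 2256:Fri 2260:Wed 2264:Mon 2268:Sat
Tuesday: 2220, 2248 → 2.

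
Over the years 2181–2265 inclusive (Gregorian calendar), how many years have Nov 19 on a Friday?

Track Nov 19's weekday year by year (advancing +1, or +2 across a Feb 29):
  2181: Mon  2182: Tue (+1)  2183: Wed (+1)  2184: Fri (+2) ✓  2185: Sat (+1)
  2186: Sun (+1)  2187: Mon (+1)  2188: Wed (+2)  2189: Thu (+1)  2190: Fri (+1) ✓
  2191: Sat (+1)  2192: Mon (+2)  2193: Tue (+1)  2194: Wed (+1)  … (57 more years) …
  2252: Fri (+2) ✓  2253: Sat (+1)  2254: Sun (+1)  2255: Mon (+1)  2256: Wed (+2)
  2257: Thu (+1)  2258: Fri (+1) ✓  2259: Sat (+1)  2260: Mon (+2)  2261: Tue (+1)
  2262: Wed (+1)  2263: Thu (+1)  2264: Sat (+2)  2265: Sun (+1)
Friday years: 2184, 2190, 2202, 2213, 2219, 2224, 2230, 2241, 2247, 2252, 2258 — 11 in total.

11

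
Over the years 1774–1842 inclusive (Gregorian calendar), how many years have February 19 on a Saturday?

Track February 19's weekday year by year (advancing +1, or +2 across a Feb 29):
  1774: Sat ✓  1775: Sun (+1)  1776: Mon (+1)  1777: Wed (+2)  1778: Thu (+1)
  1779: Fri (+1)  1780: Sat (+1) ✓  1781: Mon (+2)  1782: Tue (+1)  1783: Wed (+1)
  1784: Thu (+1)  1785: Sat (+2) ✓  1786: Sun (+1)  1787: Mon (+1)  … (41 more years) …
  1829: Thu (+2)  1830: Fri (+1)  1831: Sat (+1) ✓  1832: Sun (+1)  1833: Tue (+2)
  1834: Wed (+1)  1835: Thu (+1)  1836: Fri (+1)  1837: Sun (+2)  1838: Mon (+1)
  1839: Tue (+1)  1840: Wed (+1)  1841: Fri (+2)  1842: Sat (+1) ✓
Saturday years: 1774, 1780, 1785, 1791, 1803, 1814, 1820, 1825, 1831, 1842 — 10 in total.

10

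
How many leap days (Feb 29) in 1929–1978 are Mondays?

2

Leap years in 1929–1978: 12 of them.
Feb 29 weekday advances by 5 (mod 7) from one leap year to the next four years later (or differs when a century non-leap intervenes).
Leap-day weekdays: 1932:Mon✓ 1936:Sat 1940:Thu 1944:Tue 1948:Sun 1952:Fri 1956:Wed 1960:Mon✓ 1964:Sat 1968:Thu 1972:Tue 1976:Sun
Monday: 1932, 1960 → 2.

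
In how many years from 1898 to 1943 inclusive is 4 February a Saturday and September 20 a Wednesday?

6

Check each year's weekday for 4 February and September 20:
  1898: Fri/Tue  1899: Sat/Wed ✓  1900: Sun/Thu  1901: Mon/Fri  1902: Tue/Sat  1903: Wed/Sun  1904: Thu/Tue  1905: Sat/Wed ✓  1906: Sun/Thu  1907: Mon/Fri  1908: Tue/Sun  1909: Thu/Mon  1910: Fri/Tue  1911: Sat/Wed ✓  …(18 more)…  1930: Tue/Sat  1931: Wed/Sun  1932: Thu/Tue  1933: Sat/Wed ✓  1934: Sun/Thu  1935: Mon/Fri  1936: Tue/Sun  1937: Thu/Mon  1938: Fri/Tue  1939: Sat/Wed ✓  1940: Sun/Fri  1941: Tue/Sat  1942: Wed/Sun  1943: Thu/Mon
Both conditions hold in: 1899, 1905, 1911, 1922, 1933, 1939 — 6.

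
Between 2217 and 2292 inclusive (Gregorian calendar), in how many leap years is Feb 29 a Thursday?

2

Leap years in 2217–2292: 19 of them.
Feb 29 weekday advances by 5 (mod 7) from one leap year to the next four years later (or differs when a century non-leap intervenes).
Leap-day weekdays: 2220:Tue 2224:Sun 2228:Fri 2232:Wed 2236:Mon 2240:Sat 2244:Thu✓ 2248:Tue 2252:Sun 2256:Fri 2260:Wed 2264:Mon 2268:Sat 2272:Thu✓ 2276:Tue 2280:Sun 2284:Fri 2288:Wed 2292:Mon
Thursday: 2244, 2272 → 2.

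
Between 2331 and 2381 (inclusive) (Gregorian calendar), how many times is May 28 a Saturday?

Track May 28's weekday year by year (advancing +1, or +2 across a Feb 29):
  2331: Thu  2332: Sat (+2) ✓  2333: Sun (+1)  2334: Mon (+1)  2335: Tue (+1)
  2336: Thu (+2)  2337: Fri (+1)  2338: Sat (+1) ✓  2339: Sun (+1)  2340: Tue (+2)
  2341: Wed (+1)  2342: Thu (+1)  2343: Fri (+1)  2344: Sun (+2)  … (23 more years) …
  2368: Tue (+2)  2369: Wed (+1)  2370: Thu (+1)  2371: Fri (+1)  2372: Sun (+2)
  2373: Mon (+1)  2374: Tue (+1)  2375: Wed (+1)  2376: Fri (+2)  2377: Sat (+1) ✓
  2378: Sun (+1)  2379: Mon (+1)  2380: Wed (+2)  2381: Thu (+1)
Saturday years: 2332, 2338, 2349, 2355, 2360, 2366, 2377 — 7 in total.

7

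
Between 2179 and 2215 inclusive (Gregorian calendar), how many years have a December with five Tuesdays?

15

December has 31 days; it has five Tuesdays when Tuesday falls among the first (month-length − 28) days — i.e. when December 1 is one of Tuesday/Monday/Sunday.
December 1 by year: 2179:Wed 2180:Fri 2181:Sat 2182:Sun✓ 2183:Mon✓ 2184:Wed 2185:Thu 2186:Fri 2187:Sat 2188:Mon✓ 2189:Tue✓ 2190:Wed 2191:Thu 2192:Sat 2193:Sun✓ …(7 more)… 2201:Tue✓ 2202:Wed 2203:Thu 2204:Sat 2205:Sun✓ 2206:Mon✓ 2207:Tue✓ 2208:Thu 2209:Fri 2210:Sat 2211:Sun✓ 2212:Tue✓ 2213:Wed 2214:Thu 2215:Fri
Years with five Tuesdays: 2182, 2183, 2188, 2189, 2193, 2194, 2195, 2199, 2200, 2201, 2205, 2206, 2207, 2211, 2212 → 15.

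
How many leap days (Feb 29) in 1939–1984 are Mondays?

Leap years in 1939–1984: 12 of them.
Feb 29 weekday advances by 5 (mod 7) from one leap year to the next four years later (or differs when a century non-leap intervenes).
Leap-day weekdays: 1940:Thu 1944:Tue 1948:Sun 1952:Fri 1956:Wed 1960:Mon✓ 1964:Sat 1968:Thu 1972:Tue 1976:Sun 1980:Fri 1984:Wed
Monday: 1960 → 1.

1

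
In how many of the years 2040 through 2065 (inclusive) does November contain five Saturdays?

November has 30 days; it has five Saturdays when Saturday falls among the first (month-length − 28) days — i.e. when November 1 is one of Saturday/Friday.
November 1 by year: 2040:Thu 2041:Fri✓ 2042:Sat✓ 2043:Sun 2044:Tue 2045:Wed 2046:Thu 2047:Fri✓ 2048:Sun 2049:Mon 2050:Tue 2051:Wed 2052:Fri✓ 2053:Sat✓ 2054:Sun 2055:Mon 2056:Wed 2057:Thu 2058:Fri✓ 2059:Sat✓ 2060:Mon 2061:Tue 2062:Wed 2063:Thu 2064:Sat✓ 2065:Sun
Years with five Saturdays: 2041, 2042, 2047, 2052, 2053, 2058, 2059, 2064 → 8.

8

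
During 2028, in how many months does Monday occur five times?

A month of length L has five Mondays iff its first Monday is on day ≤ L−28 (so day 1–3 in a 31-day month, 1–2 in a 30-day month, day 1 in a leap February).
Checking each month of 2028: Jan starts Sat (31d) ✓; Feb starts Tue (29d); Mar starts Wed (31d); Apr starts Sat (30d); May starts Mon (31d) ✓; Jun starts Thu (30d); Jul starts Sat (31d) ✓; Aug starts Tue (31d); Sep starts Fri (30d); Oct starts Sun (31d) ✓; Nov starts Wed (30d); Dec starts Fri (31d).
Five-Monday months: January, May, July, October → 4.

4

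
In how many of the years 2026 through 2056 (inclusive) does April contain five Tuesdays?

8

April has 30 days; it has five Tuesdays when Tuesday falls among the first (month-length − 28) days — i.e. when April 1 is one of Tuesday/Monday.
April 1 by year: 2026:Wed 2027:Thu 2028:Sat 2029:Sun 2030:Mon✓ 2031:Tue✓ 2032:Thu 2033:Fri 2034:Sat 2035:Sun 2036:Tue✓ 2037:Wed 2038:Thu 2039:Fri 2040:Sun 2041:Mon✓ 2042:Tue✓ 2043:Wed 2044:Fri 2045:Sat 2046:Sun 2047:Mon✓ 2048:Wed 2049:Thu 2050:Fri 2051:Sat 2052:Mon✓ 2053:Tue✓ 2054:Wed 2055:Thu 2056:Sat
Years with five Tuesdays: 2030, 2031, 2036, 2041, 2042, 2047, 2052, 2053 → 8.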